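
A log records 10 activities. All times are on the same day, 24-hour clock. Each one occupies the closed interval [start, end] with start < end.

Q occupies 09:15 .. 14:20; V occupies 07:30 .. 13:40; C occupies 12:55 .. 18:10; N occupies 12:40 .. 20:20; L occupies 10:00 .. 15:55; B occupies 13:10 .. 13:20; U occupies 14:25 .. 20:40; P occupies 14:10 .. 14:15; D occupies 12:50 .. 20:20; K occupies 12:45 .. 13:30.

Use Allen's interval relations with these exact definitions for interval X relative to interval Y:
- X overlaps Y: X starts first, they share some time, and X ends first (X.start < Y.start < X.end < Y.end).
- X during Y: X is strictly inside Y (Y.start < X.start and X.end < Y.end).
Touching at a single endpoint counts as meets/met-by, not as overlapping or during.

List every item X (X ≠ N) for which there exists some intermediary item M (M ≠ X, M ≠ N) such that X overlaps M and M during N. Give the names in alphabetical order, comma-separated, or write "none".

Target N = [12:40, 20:20].
Intermediaries M with M during N: B, C, K, P.
Via B — items with X overlaps B: none.
Via C — items with X overlaps C: K, L, Q, V.
Via K — items with X overlaps K: none.
Via P — items with X overlaps P: none.
Union: K, L, Q, V.

K, L, Q, V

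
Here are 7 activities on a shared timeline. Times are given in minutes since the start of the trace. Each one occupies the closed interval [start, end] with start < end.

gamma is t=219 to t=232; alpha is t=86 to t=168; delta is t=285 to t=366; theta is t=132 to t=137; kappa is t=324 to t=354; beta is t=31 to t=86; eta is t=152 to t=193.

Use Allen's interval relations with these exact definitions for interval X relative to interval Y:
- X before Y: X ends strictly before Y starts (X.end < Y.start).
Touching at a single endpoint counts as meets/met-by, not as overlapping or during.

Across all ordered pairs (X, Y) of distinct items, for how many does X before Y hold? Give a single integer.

Checking all 42 ordered pairs for relation 'before'; matching pairs in alphabetical order:
(alpha, delta): alpha before delta ✓
(alpha, gamma): alpha before gamma ✓
(alpha, kappa): alpha before kappa ✓
(beta, delta): beta before delta ✓
(beta, eta): beta before eta ✓
(beta, gamma): beta before gamma ✓
(beta, kappa): beta before kappa ✓
(beta, theta): beta before theta ✓
(eta, delta): eta before delta ✓
(eta, gamma): eta before gamma ✓
(eta, kappa): eta before kappa ✓
(gamma, delta): gamma before delta ✓
(gamma, kappa): gamma before kappa ✓
(theta, delta): theta before delta ✓
(theta, eta): theta before eta ✓
(theta, gamma): theta before gamma ✓
(theta, kappa): theta before kappa ✓
Count: 17.

17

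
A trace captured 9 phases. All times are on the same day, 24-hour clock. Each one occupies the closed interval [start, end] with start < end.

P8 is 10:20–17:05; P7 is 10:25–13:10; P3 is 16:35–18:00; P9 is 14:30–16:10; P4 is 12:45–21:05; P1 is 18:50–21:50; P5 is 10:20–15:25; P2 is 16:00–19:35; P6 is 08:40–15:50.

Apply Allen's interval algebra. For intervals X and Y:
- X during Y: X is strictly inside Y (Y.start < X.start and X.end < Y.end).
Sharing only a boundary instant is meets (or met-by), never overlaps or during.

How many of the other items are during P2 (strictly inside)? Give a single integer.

1

Target P2 = [16:00, 19:35].
P1 [18:50, 21:50] → overlapped-by → no.
P3 [16:35, 18:00] → during → counts.
P4 [12:45, 21:05] → contains → no.
P5 [10:20, 15:25] → before → no.
P6 [08:40, 15:50] → before → no.
P7 [10:25, 13:10] → before → no.
P8 [10:20, 17:05] → overlaps → no.
P9 [14:30, 16:10] → overlaps → no.
Total: 1.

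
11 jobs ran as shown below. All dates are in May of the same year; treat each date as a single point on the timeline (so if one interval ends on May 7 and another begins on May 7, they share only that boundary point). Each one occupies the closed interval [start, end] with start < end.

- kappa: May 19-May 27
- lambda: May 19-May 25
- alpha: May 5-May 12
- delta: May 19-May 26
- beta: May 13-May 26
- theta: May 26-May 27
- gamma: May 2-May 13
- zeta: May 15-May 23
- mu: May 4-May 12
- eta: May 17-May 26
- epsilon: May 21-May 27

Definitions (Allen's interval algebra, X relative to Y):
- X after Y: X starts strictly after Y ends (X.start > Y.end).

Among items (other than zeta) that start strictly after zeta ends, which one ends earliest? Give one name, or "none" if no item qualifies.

Target zeta = [May 15, May 23].
alpha [May 5, May 12] → before → excluded.
beta [May 13, May 26] → contains → excluded.
delta [May 19, May 26] → overlapped-by → excluded.
epsilon [May 21, May 27] → overlapped-by → excluded.
eta [May 17, May 26] → overlapped-by → excluded.
gamma [May 2, May 13] → before → excluded.
kappa [May 19, May 27] → overlapped-by → excluded.
lambda [May 19, May 25] → overlapped-by → excluded.
mu [May 4, May 12] → before → excluded.
theta [May 26, May 27] → after → candidate.
Among candidates, earliest end is May 27 → theta.

theta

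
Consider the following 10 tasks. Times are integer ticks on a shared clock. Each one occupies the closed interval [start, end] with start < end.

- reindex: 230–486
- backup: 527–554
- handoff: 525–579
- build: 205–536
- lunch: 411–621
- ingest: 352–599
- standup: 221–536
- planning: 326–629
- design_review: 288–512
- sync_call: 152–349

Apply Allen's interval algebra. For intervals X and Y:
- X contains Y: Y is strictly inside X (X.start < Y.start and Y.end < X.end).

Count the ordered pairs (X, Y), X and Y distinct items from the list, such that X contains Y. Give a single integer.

Checking all 90 ordered pairs for relation 'contains'; matching pairs in alphabetical order:
(build, design_review): build contains design_review ✓
(build, reindex): build contains reindex ✓
(handoff, backup): handoff contains backup ✓
(ingest, backup): ingest contains backup ✓
(ingest, handoff): ingest contains handoff ✓
(lunch, backup): lunch contains backup ✓
(lunch, handoff): lunch contains handoff ✓
(planning, backup): planning contains backup ✓
(planning, handoff): planning contains handoff ✓
(planning, ingest): planning contains ingest ✓
(planning, lunch): planning contains lunch ✓
(standup, design_review): standup contains design_review ✓
(standup, reindex): standup contains reindex ✓
Count: 13.

13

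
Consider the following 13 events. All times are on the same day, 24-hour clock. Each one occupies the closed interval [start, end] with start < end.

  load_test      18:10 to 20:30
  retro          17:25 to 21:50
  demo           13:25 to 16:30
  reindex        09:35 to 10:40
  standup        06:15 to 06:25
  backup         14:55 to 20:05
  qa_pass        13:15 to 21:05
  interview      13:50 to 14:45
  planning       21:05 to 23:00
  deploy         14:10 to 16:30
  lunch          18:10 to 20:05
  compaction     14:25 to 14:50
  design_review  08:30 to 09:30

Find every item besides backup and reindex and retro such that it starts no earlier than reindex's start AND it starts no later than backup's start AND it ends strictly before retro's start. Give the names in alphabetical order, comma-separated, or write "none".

compaction, demo, deploy, interview

Conditions: its start is no earlier than reindex's start (X.start >= 09:35) AND its start is no later than backup's start (X.start <= 14:55) AND its end is strictly before retro's start (X.end < 17:25).
compaction: start 14:25 >= 09:35? ✓; start 14:25 <= 14:55? ✓; end 14:50 < 17:25? ✓ → yes.
demo: start 13:25 >= 09:35? ✓; start 13:25 <= 14:55? ✓; end 16:30 < 17:25? ✓ → yes.
deploy: start 14:10 >= 09:35? ✓; start 14:10 <= 14:55? ✓; end 16:30 < 17:25? ✓ → yes.
design_review: start 08:30 >= 09:35? ✗; start 08:30 <= 14:55? ✓; end 09:30 < 17:25? ✓ → no.
interview: start 13:50 >= 09:35? ✓; start 13:50 <= 14:55? ✓; end 14:45 < 17:25? ✓ → yes.
load_test: start 18:10 >= 09:35? ✓; start 18:10 <= 14:55? ✗; end 20:30 < 17:25? ✗ → no.
lunch: start 18:10 >= 09:35? ✓; start 18:10 <= 14:55? ✗; end 20:05 < 17:25? ✗ → no.
planning: start 21:05 >= 09:35? ✓; start 21:05 <= 14:55? ✗; end 23:00 < 17:25? ✗ → no.
qa_pass: start 13:15 >= 09:35? ✓; start 13:15 <= 14:55? ✓; end 21:05 < 17:25? ✗ → no.
standup: start 06:15 >= 09:35? ✗; start 06:15 <= 14:55? ✓; end 06:25 < 17:25? ✓ → no.
Result: compaction, demo, deploy, interview.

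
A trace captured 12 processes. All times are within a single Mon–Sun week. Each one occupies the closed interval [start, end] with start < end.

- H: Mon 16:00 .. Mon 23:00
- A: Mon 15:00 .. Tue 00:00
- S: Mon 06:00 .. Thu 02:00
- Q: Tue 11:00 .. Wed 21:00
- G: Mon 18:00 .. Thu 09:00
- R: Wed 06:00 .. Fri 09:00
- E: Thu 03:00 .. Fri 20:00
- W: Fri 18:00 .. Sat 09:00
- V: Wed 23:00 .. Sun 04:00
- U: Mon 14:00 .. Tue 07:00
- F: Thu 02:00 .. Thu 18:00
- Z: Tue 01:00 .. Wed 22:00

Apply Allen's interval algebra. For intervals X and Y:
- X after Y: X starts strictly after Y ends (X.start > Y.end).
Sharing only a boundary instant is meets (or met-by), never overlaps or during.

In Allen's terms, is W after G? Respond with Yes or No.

Yes

W = [Fri 18:00, Sat 09:00], G = [Mon 18:00, Thu 09:00].
Actual relation of W to G: after.
Asked whether 'after' holds → Yes.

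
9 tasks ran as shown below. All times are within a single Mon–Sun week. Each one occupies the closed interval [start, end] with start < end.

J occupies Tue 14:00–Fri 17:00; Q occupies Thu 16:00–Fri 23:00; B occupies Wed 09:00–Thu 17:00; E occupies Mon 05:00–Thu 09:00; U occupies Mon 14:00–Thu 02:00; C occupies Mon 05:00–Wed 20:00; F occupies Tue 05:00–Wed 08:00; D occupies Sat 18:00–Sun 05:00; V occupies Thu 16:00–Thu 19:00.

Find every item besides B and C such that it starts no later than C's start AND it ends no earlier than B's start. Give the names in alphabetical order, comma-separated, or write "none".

E

Conditions: its start is no later than C's start (X.start <= Mon 05:00) AND its end is no earlier than B's start (X.end >= Wed 09:00).
D: start Sat 18:00 <= Mon 05:00? ✗; end Sun 05:00 >= Wed 09:00? ✓ → no.
E: start Mon 05:00 <= Mon 05:00? ✓; end Thu 09:00 >= Wed 09:00? ✓ → yes.
F: start Tue 05:00 <= Mon 05:00? ✗; end Wed 08:00 >= Wed 09:00? ✗ → no.
J: start Tue 14:00 <= Mon 05:00? ✗; end Fri 17:00 >= Wed 09:00? ✓ → no.
Q: start Thu 16:00 <= Mon 05:00? ✗; end Fri 23:00 >= Wed 09:00? ✓ → no.
U: start Mon 14:00 <= Mon 05:00? ✗; end Thu 02:00 >= Wed 09:00? ✓ → no.
V: start Thu 16:00 <= Mon 05:00? ✗; end Thu 19:00 >= Wed 09:00? ✓ → no.
Result: E.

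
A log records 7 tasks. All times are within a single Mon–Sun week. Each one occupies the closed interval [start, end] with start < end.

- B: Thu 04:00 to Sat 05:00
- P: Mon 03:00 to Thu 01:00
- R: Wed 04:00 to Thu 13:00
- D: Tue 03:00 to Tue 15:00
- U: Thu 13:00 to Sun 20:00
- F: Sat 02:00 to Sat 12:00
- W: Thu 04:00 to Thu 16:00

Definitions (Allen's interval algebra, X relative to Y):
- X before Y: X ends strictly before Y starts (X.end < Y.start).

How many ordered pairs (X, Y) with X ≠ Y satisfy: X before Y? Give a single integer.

11

Checking all 42 ordered pairs for relation 'before'; matching pairs in alphabetical order:
(D, B): D before B ✓
(D, F): D before F ✓
(D, R): D before R ✓
(D, U): D before U ✓
(D, W): D before W ✓
(P, B): P before B ✓
(P, F): P before F ✓
(P, U): P before U ✓
(P, W): P before W ✓
(R, F): R before F ✓
(W, F): W before F ✓
Count: 11.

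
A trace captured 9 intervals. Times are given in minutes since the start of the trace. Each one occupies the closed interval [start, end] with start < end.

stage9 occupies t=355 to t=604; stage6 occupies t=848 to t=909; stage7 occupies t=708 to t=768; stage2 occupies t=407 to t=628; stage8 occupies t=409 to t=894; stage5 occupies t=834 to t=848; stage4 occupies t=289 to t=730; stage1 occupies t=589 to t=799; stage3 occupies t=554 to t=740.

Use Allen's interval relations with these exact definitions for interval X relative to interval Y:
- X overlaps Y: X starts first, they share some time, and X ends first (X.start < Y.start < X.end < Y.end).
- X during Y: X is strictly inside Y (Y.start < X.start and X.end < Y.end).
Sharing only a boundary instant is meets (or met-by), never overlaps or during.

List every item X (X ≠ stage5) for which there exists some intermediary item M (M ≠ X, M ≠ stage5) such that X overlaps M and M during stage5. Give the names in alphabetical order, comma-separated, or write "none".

Target stage5 = [t=834, t=848].
Intermediaries M with M during stage5: none.
Union: none.

none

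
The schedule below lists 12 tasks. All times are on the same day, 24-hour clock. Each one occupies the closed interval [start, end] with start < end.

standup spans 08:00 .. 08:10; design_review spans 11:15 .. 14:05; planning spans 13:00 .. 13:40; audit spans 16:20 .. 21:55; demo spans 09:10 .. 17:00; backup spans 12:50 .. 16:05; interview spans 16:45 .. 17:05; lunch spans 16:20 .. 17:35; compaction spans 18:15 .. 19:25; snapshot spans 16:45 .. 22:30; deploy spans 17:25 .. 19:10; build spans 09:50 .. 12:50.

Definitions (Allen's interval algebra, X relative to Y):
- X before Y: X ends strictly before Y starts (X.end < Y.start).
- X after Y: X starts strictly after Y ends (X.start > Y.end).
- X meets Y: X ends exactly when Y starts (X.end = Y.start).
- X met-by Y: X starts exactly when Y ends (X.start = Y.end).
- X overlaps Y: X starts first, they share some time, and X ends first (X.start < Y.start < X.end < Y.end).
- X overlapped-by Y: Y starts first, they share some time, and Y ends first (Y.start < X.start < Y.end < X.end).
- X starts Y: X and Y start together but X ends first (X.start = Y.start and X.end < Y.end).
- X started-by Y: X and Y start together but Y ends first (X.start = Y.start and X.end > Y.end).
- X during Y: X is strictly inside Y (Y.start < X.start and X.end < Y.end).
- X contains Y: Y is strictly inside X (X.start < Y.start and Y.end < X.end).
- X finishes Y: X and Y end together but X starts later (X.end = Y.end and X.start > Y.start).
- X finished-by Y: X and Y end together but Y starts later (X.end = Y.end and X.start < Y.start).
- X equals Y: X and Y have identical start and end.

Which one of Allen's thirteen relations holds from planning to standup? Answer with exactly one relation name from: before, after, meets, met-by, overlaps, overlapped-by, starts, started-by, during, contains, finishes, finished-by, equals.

after

planning = [13:00, 13:40]; standup = [08:00, 08:10].
Compare endpoints: planning.start > standup.start, planning.start > standup.end, planning.end > standup.start, planning.end > standup.end.
That pattern is 'after'.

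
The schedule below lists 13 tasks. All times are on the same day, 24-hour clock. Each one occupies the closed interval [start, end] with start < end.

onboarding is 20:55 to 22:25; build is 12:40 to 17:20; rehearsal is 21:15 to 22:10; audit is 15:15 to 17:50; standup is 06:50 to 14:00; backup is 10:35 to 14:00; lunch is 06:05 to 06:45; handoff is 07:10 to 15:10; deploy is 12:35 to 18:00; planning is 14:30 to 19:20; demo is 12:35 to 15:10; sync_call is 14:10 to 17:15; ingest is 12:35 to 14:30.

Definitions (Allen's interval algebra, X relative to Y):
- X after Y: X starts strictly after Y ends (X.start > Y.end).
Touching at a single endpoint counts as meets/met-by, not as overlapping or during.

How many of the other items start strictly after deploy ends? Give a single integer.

Target deploy = [12:35, 18:00].
audit [15:15, 17:50] → during → no.
backup [10:35, 14:00] → overlaps → no.
build [12:40, 17:20] → during → no.
demo [12:35, 15:10] → starts → no.
handoff [07:10, 15:10] → overlaps → no.
ingest [12:35, 14:30] → starts → no.
lunch [06:05, 06:45] → before → no.
onboarding [20:55, 22:25] → after → counts.
planning [14:30, 19:20] → overlapped-by → no.
rehearsal [21:15, 22:10] → after → counts.
standup [06:50, 14:00] → overlaps → no.
sync_call [14:10, 17:15] → during → no.
Total: 2.

2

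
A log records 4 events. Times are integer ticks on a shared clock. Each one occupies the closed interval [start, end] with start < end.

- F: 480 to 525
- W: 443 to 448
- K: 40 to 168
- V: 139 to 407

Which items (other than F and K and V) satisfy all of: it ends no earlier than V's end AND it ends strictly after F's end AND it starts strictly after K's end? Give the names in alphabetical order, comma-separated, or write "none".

none

Conditions: its end is no earlier than V's end (X.end >= 407) AND its end is strictly after F's end (X.end > 525) AND its start is strictly after K's end (X.start > 168).
W: end 448 >= 407? ✓; end 448 > 525? ✗; start 443 > 168? ✓ → no.
Result: none.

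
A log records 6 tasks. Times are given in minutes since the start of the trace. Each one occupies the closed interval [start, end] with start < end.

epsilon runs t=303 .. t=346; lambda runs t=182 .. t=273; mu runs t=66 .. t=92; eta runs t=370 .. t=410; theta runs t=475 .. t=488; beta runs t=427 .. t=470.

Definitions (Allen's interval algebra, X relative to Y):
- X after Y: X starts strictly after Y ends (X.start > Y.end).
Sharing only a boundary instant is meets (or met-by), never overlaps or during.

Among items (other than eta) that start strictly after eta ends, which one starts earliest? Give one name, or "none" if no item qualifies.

beta

Target eta = [t=370, t=410].
beta [t=427, t=470] → after → candidate.
epsilon [t=303, t=346] → before → excluded.
lambda [t=182, t=273] → before → excluded.
mu [t=66, t=92] → before → excluded.
theta [t=475, t=488] → after → candidate.
Among candidates, earliest start is t=427 → beta.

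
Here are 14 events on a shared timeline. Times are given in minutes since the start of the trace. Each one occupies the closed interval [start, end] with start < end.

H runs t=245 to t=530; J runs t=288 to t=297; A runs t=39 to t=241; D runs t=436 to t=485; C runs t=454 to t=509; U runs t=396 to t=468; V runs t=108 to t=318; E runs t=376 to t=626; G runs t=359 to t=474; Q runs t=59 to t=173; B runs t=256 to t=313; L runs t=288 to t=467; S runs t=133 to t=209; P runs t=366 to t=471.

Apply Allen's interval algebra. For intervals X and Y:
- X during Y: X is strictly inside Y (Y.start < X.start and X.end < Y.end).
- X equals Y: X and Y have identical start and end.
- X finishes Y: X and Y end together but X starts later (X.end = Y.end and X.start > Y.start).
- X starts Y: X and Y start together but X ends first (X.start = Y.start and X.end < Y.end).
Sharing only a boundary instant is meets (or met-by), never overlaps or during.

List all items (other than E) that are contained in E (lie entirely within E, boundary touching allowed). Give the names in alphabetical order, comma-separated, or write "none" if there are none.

Target E = [t=376, t=626].
A [t=39, t=241] → before → no.
B [t=256, t=313] → before → no.
C [t=454, t=509] → during → yes.
D [t=436, t=485] → during → yes.
G [t=359, t=474] → overlaps → no.
H [t=245, t=530] → overlaps → no.
J [t=288, t=297] → before → no.
L [t=288, t=467] → overlaps → no.
P [t=366, t=471] → overlaps → no.
Q [t=59, t=173] → before → no.
S [t=133, t=209] → before → no.
U [t=396, t=468] → during → yes.
V [t=108, t=318] → before → no.
Result: C, D, U.

C, D, U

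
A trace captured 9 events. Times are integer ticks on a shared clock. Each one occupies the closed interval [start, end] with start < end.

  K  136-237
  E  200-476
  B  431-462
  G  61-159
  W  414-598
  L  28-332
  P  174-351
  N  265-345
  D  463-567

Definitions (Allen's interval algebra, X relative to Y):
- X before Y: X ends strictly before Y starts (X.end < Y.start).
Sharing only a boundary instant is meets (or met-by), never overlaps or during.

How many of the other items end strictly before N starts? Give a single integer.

2

Target N = [265, 345].
B [431, 462] → after → no.
D [463, 567] → after → no.
E [200, 476] → contains → no.
G [61, 159] → before → counts.
K [136, 237] → before → counts.
L [28, 332] → overlaps → no.
P [174, 351] → contains → no.
W [414, 598] → after → no.
Total: 2.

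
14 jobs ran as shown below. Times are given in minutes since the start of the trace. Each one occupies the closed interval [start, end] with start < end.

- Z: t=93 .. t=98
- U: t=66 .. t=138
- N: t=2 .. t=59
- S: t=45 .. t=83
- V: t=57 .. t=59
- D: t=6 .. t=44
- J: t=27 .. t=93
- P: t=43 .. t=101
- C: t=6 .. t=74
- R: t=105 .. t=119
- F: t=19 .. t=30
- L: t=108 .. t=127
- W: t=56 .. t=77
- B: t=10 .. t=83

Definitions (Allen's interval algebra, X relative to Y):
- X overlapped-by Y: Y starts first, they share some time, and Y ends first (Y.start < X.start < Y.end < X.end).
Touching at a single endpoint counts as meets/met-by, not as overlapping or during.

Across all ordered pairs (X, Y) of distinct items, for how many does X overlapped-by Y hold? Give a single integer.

25

Checking all 182 ordered pairs for relation 'overlapped-by'; matching pairs in alphabetical order:
(B, C): B overlapped-by C ✓
(B, D): B overlapped-by D ✓
(B, N): B overlapped-by N ✓
(C, N): C overlapped-by N ✓
(J, B): J overlapped-by B ✓
(J, C): J overlapped-by C ✓
(J, D): J overlapped-by D ✓
(J, F): J overlapped-by F ✓
(J, N): J overlapped-by N ✓
(L, R): L overlapped-by R ✓
(P, B): P overlapped-by B ✓
(P, C): P overlapped-by C ✓
(P, D): P overlapped-by D ✓
(P, J): P overlapped-by J ✓
(P, N): P overlapped-by N ✓
(S, C): S overlapped-by C ✓
(S, N): S overlapped-by N ✓
(U, B): U overlapped-by B ✓
(U, C): U overlapped-by C ✓
(U, J): U overlapped-by J ✓
(U, P): U overlapped-by P ✓
(U, S): U overlapped-by S ✓
(U, W): U overlapped-by W ✓
(W, C): W overlapped-by C ✓
... plus 1 further pairs not listed.
Count: 25.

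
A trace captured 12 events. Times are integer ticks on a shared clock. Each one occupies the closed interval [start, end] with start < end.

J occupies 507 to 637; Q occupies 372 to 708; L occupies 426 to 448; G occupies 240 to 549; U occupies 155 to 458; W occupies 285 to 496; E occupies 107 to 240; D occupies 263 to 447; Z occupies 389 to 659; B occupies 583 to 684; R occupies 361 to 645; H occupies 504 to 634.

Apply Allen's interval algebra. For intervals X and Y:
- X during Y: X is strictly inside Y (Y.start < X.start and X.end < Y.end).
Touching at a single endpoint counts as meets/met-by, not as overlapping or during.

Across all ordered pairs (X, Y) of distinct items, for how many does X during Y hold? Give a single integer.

17

Checking all 132 ordered pairs for relation 'during'; matching pairs in alphabetical order:
(B, Q): B during Q ✓
(D, G): D during G ✓
(D, U): D during U ✓
(H, Q): H during Q ✓
(H, R): H during R ✓
(H, Z): H during Z ✓
(J, Q): J during Q ✓
(J, R): J during R ✓
(J, Z): J during Z ✓
(L, G): L during G ✓
(L, Q): L during Q ✓
(L, R): L during R ✓
(L, U): L during U ✓
(L, W): L during W ✓
(L, Z): L during Z ✓
(W, G): W during G ✓
(Z, Q): Z during Q ✓
Count: 17.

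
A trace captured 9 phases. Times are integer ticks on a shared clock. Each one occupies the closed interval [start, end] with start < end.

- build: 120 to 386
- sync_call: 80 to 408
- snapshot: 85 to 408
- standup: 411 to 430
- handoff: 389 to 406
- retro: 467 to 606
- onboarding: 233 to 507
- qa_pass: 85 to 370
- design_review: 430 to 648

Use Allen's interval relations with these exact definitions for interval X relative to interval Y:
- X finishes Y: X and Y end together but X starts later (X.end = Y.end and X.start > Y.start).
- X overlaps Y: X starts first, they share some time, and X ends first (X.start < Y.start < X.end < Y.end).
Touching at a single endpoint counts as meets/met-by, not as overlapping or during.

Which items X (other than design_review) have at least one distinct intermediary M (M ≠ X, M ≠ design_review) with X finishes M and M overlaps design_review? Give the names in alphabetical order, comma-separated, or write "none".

none

Target design_review = [430, 648].
Intermediaries M with M overlaps design_review: onboarding.
Via onboarding — items with X finishes onboarding: none.
Union: none.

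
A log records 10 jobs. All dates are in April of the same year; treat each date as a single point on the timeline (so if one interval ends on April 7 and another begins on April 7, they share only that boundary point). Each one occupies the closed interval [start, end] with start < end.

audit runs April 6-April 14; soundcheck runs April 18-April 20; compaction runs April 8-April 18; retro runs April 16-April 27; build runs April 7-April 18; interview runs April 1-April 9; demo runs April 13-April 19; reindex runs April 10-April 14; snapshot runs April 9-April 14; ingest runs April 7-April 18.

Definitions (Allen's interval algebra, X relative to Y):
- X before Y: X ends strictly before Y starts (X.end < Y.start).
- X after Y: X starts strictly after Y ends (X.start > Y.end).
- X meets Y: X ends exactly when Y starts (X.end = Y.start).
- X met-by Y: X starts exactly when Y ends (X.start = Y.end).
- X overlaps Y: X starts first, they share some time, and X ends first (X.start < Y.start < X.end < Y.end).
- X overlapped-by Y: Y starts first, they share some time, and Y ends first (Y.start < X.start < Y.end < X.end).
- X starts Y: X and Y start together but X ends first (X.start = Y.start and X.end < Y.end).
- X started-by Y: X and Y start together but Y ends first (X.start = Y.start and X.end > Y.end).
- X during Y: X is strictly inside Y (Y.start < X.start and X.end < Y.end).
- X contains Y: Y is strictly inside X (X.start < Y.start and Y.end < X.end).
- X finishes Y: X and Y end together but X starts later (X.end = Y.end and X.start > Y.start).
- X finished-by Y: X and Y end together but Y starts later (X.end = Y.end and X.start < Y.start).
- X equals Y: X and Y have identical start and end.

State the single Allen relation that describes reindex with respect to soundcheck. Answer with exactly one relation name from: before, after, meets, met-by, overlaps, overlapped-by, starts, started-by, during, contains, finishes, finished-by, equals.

before

reindex = [April 10, April 14]; soundcheck = [April 18, April 20].
Compare endpoints: reindex.start < soundcheck.start, reindex.start < soundcheck.end, reindex.end < soundcheck.start, reindex.end < soundcheck.end.
That pattern is 'before'.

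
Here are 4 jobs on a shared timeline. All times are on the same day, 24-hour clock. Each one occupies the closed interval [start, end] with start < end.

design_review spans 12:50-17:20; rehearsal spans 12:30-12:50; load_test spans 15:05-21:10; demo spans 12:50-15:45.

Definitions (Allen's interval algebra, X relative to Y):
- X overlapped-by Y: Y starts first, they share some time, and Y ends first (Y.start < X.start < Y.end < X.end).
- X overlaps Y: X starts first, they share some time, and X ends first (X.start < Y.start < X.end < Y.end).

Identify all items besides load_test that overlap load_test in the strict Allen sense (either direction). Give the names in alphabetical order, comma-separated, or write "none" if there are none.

demo, design_review

Target load_test = [15:05, 21:10].
demo [12:50, 15:45] → overlaps → yes.
design_review [12:50, 17:20] → overlaps → yes.
rehearsal [12:30, 12:50] → before → no.
Result: demo, design_review.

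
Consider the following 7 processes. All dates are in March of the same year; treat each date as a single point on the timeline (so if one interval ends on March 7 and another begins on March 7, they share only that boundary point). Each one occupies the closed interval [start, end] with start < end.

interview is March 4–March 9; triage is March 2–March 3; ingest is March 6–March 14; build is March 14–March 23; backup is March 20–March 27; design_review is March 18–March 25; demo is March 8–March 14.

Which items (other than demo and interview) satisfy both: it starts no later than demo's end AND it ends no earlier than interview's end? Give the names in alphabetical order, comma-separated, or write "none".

Conditions: its start is no later than demo's end (X.start <= March 14) AND its end is no earlier than interview's end (X.end >= March 9).
backup: start March 20 <= March 14? ✗; end March 27 >= March 9? ✓ → no.
build: start March 14 <= March 14? ✓; end March 23 >= March 9? ✓ → yes.
design_review: start March 18 <= March 14? ✗; end March 25 >= March 9? ✓ → no.
ingest: start March 6 <= March 14? ✓; end March 14 >= March 9? ✓ → yes.
triage: start March 2 <= March 14? ✓; end March 3 >= March 9? ✗ → no.
Result: build, ingest.

build, ingest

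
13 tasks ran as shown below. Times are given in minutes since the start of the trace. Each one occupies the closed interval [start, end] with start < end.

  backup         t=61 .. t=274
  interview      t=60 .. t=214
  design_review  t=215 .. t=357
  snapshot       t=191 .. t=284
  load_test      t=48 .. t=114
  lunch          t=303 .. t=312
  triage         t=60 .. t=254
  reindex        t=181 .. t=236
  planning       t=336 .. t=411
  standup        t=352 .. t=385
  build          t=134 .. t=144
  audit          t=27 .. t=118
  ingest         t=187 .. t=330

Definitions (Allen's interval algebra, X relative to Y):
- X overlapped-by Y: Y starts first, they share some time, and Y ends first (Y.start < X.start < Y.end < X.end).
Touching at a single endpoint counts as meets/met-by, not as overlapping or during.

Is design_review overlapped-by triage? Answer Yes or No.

Yes

design_review = [t=215, t=357], triage = [t=60, t=254].
Actual relation of design_review to triage: overlapped-by.
Asked whether 'overlapped-by' holds → Yes.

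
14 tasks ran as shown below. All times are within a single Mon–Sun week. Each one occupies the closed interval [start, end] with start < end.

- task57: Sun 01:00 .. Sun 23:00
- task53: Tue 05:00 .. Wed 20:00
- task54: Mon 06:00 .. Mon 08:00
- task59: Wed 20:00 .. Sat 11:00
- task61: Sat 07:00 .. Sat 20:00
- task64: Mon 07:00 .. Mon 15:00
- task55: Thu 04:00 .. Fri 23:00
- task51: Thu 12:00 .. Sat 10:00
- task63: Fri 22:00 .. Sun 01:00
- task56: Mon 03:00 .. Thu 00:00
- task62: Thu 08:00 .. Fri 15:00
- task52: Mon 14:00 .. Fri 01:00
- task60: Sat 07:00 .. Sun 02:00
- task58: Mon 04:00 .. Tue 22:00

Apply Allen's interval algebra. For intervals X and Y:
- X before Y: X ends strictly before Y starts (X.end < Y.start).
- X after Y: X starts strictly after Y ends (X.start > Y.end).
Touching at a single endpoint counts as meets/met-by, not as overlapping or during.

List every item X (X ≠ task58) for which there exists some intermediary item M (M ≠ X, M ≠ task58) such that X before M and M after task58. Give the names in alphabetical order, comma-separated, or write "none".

task51, task52, task53, task54, task55, task56, task59, task61, task62, task64

Target task58 = [Mon 04:00, Tue 22:00].
Intermediaries M with M after task58: task51, task55, task57, task59, task60, task61, task62, task63.
Via task51 — items with X before task51: task53, task54, task56, task64.
Via task55 — items with X before task55: task53, task54, task56, task64.
Via task57 — items with X before task57: task51, task52, task53, task54, task55, task56, task59, task61, task62, task64.
Via task59 — items with X before task59: task54, task64.
Via task60 — items with X before task60: task52, task53, task54, task55, task56, task62, task64.
Via task61 — items with X before task61: task52, task53, task54, task55, task56, task62, task64.
Via task62 — items with X before task62: task53, task54, task56, task64.
Via task63 — items with X before task63: task52, task53, task54, task56, task62, task64.
Union: task51, task52, task53, task54, task55, task56, task59, task61, task62, task64.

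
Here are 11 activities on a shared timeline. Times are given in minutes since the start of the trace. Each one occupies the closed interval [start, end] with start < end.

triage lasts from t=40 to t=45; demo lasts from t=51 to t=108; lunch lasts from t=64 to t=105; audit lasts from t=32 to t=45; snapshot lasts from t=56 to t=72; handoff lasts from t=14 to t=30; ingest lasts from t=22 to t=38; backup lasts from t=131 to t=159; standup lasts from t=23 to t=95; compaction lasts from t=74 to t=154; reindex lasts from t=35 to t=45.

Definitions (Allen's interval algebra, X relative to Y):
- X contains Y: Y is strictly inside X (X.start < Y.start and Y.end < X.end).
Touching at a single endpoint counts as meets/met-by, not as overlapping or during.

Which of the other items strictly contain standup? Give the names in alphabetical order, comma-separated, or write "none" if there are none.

none

Target standup = [t=23, t=95].
audit [t=32, t=45] → during → no.
backup [t=131, t=159] → after → no.
compaction [t=74, t=154] → overlapped-by → no.
demo [t=51, t=108] → overlapped-by → no.
handoff [t=14, t=30] → overlaps → no.
ingest [t=22, t=38] → overlaps → no.
lunch [t=64, t=105] → overlapped-by → no.
reindex [t=35, t=45] → during → no.
snapshot [t=56, t=72] → during → no.
triage [t=40, t=45] → during → no.
Result: none.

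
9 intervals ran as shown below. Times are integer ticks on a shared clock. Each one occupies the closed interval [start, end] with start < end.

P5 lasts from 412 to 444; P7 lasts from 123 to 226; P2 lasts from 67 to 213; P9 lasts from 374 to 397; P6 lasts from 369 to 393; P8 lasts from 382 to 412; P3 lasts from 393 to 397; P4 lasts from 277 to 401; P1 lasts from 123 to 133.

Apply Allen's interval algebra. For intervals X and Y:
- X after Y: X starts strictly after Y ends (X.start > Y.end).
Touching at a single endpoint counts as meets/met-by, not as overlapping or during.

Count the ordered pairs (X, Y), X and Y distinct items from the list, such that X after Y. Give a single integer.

22

Checking all 72 ordered pairs for relation 'after'; matching pairs in alphabetical order:
(P3, P1): P3 after P1 ✓
(P3, P2): P3 after P2 ✓
(P3, P7): P3 after P7 ✓
(P4, P1): P4 after P1 ✓
(P4, P2): P4 after P2 ✓
(P4, P7): P4 after P7 ✓
(P5, P1): P5 after P1 ✓
(P5, P2): P5 after P2 ✓
(P5, P3): P5 after P3 ✓
(P5, P4): P5 after P4 ✓
(P5, P6): P5 after P6 ✓
(P5, P7): P5 after P7 ✓
(P5, P9): P5 after P9 ✓
(P6, P1): P6 after P1 ✓
(P6, P2): P6 after P2 ✓
(P6, P7): P6 after P7 ✓
(P8, P1): P8 after P1 ✓
(P8, P2): P8 after P2 ✓
(P8, P7): P8 after P7 ✓
(P9, P1): P9 after P1 ✓
(P9, P2): P9 after P2 ✓
(P9, P7): P9 after P7 ✓
Count: 22.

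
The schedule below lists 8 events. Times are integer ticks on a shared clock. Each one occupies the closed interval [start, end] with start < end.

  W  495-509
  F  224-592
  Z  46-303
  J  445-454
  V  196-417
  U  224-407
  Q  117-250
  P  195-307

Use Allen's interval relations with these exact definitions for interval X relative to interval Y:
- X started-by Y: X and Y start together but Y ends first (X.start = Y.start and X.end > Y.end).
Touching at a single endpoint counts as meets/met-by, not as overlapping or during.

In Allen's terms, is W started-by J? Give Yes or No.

No

W = [495, 509], J = [445, 454].
Actual relation of W to J: after.
Asked whether 'started-by' holds → No.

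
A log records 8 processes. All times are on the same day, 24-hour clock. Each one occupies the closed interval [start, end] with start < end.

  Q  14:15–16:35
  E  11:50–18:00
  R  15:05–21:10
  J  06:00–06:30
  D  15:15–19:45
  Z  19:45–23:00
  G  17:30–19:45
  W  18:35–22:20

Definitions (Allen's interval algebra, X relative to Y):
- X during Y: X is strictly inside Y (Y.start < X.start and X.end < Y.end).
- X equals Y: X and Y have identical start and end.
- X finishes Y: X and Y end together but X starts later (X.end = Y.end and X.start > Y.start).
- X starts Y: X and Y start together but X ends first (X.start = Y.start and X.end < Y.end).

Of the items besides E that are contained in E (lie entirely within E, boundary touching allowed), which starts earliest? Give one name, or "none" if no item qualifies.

Target E = [11:50, 18:00].
D [15:15, 19:45] → overlapped-by → excluded.
G [17:30, 19:45] → overlapped-by → excluded.
J [06:00, 06:30] → before → excluded.
Q [14:15, 16:35] → during → candidate.
R [15:05, 21:10] → overlapped-by → excluded.
W [18:35, 22:20] → after → excluded.
Z [19:45, 23:00] → after → excluded.
Among candidates, earliest start is 14:15 → Q.

Q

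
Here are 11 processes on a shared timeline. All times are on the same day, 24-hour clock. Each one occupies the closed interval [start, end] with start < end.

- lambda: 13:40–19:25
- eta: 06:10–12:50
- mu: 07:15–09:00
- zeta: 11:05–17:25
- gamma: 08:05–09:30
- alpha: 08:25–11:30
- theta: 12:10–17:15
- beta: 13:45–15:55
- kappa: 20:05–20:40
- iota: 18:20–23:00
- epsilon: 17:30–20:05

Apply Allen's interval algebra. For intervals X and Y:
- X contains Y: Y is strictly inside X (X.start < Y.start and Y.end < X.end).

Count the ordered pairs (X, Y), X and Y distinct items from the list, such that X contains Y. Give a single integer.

Checking all 110 ordered pairs for relation 'contains'; matching pairs in alphabetical order:
(eta, alpha): eta contains alpha ✓
(eta, gamma): eta contains gamma ✓
(eta, mu): eta contains mu ✓
(iota, kappa): iota contains kappa ✓
(lambda, beta): lambda contains beta ✓
(theta, beta): theta contains beta ✓
(zeta, beta): zeta contains beta ✓
(zeta, theta): zeta contains theta ✓
Count: 8.

8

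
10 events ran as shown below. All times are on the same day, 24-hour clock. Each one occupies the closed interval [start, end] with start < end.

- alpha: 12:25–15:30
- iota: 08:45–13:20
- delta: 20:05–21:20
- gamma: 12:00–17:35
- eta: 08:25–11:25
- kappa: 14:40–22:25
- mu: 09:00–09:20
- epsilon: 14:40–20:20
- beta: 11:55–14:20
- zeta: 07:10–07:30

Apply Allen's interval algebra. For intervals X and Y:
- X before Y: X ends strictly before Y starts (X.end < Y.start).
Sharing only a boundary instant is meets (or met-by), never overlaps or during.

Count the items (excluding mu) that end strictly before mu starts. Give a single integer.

Target mu = [09:00, 09:20].
alpha [12:25, 15:30] → after → no.
beta [11:55, 14:20] → after → no.
delta [20:05, 21:20] → after → no.
epsilon [14:40, 20:20] → after → no.
eta [08:25, 11:25] → contains → no.
gamma [12:00, 17:35] → after → no.
iota [08:45, 13:20] → contains → no.
kappa [14:40, 22:25] → after → no.
zeta [07:10, 07:30] → before → counts.
Total: 1.

1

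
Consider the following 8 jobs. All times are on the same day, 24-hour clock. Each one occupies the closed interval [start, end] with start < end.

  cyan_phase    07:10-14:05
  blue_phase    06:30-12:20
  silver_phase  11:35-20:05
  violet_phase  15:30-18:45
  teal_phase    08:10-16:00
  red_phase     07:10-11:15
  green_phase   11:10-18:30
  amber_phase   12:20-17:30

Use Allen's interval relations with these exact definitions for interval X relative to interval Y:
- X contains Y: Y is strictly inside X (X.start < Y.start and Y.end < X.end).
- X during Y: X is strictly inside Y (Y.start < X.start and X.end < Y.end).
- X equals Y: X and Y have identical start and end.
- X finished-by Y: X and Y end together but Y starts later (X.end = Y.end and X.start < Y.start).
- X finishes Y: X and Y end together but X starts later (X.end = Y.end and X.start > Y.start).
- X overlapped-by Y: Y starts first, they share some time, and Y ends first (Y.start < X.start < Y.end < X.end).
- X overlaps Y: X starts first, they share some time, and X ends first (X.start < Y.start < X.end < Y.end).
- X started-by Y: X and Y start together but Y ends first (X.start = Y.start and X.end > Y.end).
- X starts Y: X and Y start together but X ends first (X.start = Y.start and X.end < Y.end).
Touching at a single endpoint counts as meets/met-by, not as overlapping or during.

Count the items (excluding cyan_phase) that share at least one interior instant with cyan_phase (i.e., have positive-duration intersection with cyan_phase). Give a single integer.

6

Target cyan_phase = [07:10, 14:05].
amber_phase [12:20, 17:30] → overlapped-by → counts.
blue_phase [06:30, 12:20] → overlaps → counts.
green_phase [11:10, 18:30] → overlapped-by → counts.
red_phase [07:10, 11:15] → starts → counts.
silver_phase [11:35, 20:05] → overlapped-by → counts.
teal_phase [08:10, 16:00] → overlapped-by → counts.
violet_phase [15:30, 18:45] → after → no.
Total: 6.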